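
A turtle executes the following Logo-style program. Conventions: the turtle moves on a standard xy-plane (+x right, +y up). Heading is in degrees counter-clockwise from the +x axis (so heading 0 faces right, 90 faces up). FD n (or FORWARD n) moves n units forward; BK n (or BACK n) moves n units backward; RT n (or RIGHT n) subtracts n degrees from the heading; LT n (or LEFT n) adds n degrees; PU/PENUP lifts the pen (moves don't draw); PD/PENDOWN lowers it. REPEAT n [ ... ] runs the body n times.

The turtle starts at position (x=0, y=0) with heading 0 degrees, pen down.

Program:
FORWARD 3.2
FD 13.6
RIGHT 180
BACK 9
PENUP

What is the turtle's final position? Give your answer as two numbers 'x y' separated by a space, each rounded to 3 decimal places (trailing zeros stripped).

Executing turtle program step by step:
Start: pos=(0,0), heading=0, pen down
FD 3.2: (0,0) -> (3.2,0) [heading=0, draw]
FD 13.6: (3.2,0) -> (16.8,0) [heading=0, draw]
RT 180: heading 0 -> 180
BK 9: (16.8,0) -> (25.8,0) [heading=180, draw]
PU: pen up
Final: pos=(25.8,0), heading=180, 3 segment(s) drawn

Answer: 25.8 0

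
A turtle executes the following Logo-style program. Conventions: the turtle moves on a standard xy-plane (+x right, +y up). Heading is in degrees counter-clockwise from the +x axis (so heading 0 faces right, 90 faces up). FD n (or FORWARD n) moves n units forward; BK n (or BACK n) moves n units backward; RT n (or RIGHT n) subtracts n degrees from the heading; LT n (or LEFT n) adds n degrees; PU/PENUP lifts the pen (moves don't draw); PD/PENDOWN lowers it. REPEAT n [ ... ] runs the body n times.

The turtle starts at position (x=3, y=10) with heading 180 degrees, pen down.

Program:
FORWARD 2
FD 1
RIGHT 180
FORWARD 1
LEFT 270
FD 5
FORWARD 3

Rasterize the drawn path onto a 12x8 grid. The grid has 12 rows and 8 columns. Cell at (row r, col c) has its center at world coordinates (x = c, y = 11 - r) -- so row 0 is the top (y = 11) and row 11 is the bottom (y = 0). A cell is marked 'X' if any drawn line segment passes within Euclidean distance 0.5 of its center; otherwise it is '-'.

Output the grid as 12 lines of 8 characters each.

Answer: --------
XXXX----
-X------
-X------
-X------
-X------
-X------
-X------
-X------
-X------
--------
--------

Derivation:
Segment 0: (3,10) -> (1,10)
Segment 1: (1,10) -> (0,10)
Segment 2: (0,10) -> (1,10)
Segment 3: (1,10) -> (1,5)
Segment 4: (1,5) -> (1,2)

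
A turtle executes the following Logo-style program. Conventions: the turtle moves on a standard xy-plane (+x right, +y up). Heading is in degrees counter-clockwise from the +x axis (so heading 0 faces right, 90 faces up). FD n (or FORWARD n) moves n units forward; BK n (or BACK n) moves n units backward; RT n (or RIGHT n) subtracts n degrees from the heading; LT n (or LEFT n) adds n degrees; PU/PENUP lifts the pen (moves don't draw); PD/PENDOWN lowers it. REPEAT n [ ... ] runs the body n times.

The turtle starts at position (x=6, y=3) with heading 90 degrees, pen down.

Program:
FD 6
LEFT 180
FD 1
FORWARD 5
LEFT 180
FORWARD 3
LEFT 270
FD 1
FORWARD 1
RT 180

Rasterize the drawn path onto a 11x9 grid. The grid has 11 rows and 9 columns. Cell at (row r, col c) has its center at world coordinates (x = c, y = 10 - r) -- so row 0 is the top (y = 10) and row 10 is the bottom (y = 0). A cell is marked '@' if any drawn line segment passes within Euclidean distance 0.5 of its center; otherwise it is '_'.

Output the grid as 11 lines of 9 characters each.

Answer: _________
______@__
______@__
______@__
______@@@
______@__
______@__
______@__
_________
_________
_________

Derivation:
Segment 0: (6,3) -> (6,9)
Segment 1: (6,9) -> (6,8)
Segment 2: (6,8) -> (6,3)
Segment 3: (6,3) -> (6,6)
Segment 4: (6,6) -> (7,6)
Segment 5: (7,6) -> (8,6)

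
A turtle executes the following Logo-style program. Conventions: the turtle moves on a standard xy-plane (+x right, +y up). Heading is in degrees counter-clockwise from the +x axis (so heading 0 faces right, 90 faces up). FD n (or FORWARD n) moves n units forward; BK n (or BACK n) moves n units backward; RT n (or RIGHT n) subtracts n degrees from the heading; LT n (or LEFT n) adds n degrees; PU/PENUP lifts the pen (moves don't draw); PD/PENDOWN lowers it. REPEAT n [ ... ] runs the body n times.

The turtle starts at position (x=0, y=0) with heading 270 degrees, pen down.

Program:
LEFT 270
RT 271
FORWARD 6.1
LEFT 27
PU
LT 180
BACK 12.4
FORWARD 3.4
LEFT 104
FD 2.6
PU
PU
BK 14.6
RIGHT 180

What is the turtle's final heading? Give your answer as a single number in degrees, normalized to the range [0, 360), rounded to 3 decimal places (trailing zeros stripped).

Answer: 40

Derivation:
Executing turtle program step by step:
Start: pos=(0,0), heading=270, pen down
LT 270: heading 270 -> 180
RT 271: heading 180 -> 269
FD 6.1: (0,0) -> (-0.106,-6.099) [heading=269, draw]
LT 27: heading 269 -> 296
PU: pen up
LT 180: heading 296 -> 116
BK 12.4: (-0.106,-6.099) -> (5.329,-17.244) [heading=116, move]
FD 3.4: (5.329,-17.244) -> (3.839,-14.188) [heading=116, move]
LT 104: heading 116 -> 220
FD 2.6: (3.839,-14.188) -> (1.847,-15.859) [heading=220, move]
PU: pen up
PU: pen up
BK 14.6: (1.847,-15.859) -> (13.031,-6.475) [heading=220, move]
RT 180: heading 220 -> 40
Final: pos=(13.031,-6.475), heading=40, 1 segment(s) drawn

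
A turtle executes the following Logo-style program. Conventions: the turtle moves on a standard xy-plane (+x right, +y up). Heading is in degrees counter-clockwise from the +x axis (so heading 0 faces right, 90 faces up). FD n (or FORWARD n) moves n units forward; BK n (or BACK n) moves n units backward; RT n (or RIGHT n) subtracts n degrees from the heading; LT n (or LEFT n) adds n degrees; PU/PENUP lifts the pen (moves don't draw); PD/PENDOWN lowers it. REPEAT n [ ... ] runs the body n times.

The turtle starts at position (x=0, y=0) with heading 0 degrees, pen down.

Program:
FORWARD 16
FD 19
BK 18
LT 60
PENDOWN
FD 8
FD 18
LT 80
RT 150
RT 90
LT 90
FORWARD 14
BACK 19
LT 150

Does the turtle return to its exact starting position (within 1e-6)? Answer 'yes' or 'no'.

Executing turtle program step by step:
Start: pos=(0,0), heading=0, pen down
FD 16: (0,0) -> (16,0) [heading=0, draw]
FD 19: (16,0) -> (35,0) [heading=0, draw]
BK 18: (35,0) -> (17,0) [heading=0, draw]
LT 60: heading 0 -> 60
PD: pen down
FD 8: (17,0) -> (21,6.928) [heading=60, draw]
FD 18: (21,6.928) -> (30,22.517) [heading=60, draw]
LT 80: heading 60 -> 140
RT 150: heading 140 -> 350
RT 90: heading 350 -> 260
LT 90: heading 260 -> 350
FD 14: (30,22.517) -> (43.787,20.086) [heading=350, draw]
BK 19: (43.787,20.086) -> (25.076,23.385) [heading=350, draw]
LT 150: heading 350 -> 140
Final: pos=(25.076,23.385), heading=140, 7 segment(s) drawn

Start position: (0, 0)
Final position: (25.076, 23.385)
Distance = 34.288; >= 1e-6 -> NOT closed

Answer: no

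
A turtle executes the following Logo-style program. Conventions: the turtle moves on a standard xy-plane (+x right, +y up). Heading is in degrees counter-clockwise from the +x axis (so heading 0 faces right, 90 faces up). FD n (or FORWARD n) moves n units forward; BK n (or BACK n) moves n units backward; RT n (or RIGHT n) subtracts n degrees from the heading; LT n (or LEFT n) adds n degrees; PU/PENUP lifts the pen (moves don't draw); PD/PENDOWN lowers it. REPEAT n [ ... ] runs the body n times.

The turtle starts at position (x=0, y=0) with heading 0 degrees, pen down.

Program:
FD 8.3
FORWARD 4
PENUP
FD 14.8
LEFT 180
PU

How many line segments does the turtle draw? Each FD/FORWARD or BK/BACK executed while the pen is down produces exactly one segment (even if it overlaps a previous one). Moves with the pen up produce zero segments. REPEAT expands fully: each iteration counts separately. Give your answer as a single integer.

Answer: 2

Derivation:
Executing turtle program step by step:
Start: pos=(0,0), heading=0, pen down
FD 8.3: (0,0) -> (8.3,0) [heading=0, draw]
FD 4: (8.3,0) -> (12.3,0) [heading=0, draw]
PU: pen up
FD 14.8: (12.3,0) -> (27.1,0) [heading=0, move]
LT 180: heading 0 -> 180
PU: pen up
Final: pos=(27.1,0), heading=180, 2 segment(s) drawn
Segments drawn: 2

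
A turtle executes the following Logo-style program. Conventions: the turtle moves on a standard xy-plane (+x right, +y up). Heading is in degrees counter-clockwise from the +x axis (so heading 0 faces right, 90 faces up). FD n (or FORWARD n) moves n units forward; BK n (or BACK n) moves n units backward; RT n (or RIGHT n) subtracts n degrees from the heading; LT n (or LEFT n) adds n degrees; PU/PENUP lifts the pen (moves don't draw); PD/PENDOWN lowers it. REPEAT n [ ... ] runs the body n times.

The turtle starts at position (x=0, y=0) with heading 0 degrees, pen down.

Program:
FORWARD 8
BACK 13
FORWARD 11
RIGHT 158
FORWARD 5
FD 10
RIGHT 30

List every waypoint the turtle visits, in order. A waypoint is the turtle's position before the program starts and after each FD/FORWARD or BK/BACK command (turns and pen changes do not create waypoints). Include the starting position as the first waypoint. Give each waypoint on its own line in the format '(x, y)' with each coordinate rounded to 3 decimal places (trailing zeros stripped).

Answer: (0, 0)
(8, 0)
(-5, 0)
(6, 0)
(1.364, -1.873)
(-7.908, -5.619)

Derivation:
Executing turtle program step by step:
Start: pos=(0,0), heading=0, pen down
FD 8: (0,0) -> (8,0) [heading=0, draw]
BK 13: (8,0) -> (-5,0) [heading=0, draw]
FD 11: (-5,0) -> (6,0) [heading=0, draw]
RT 158: heading 0 -> 202
FD 5: (6,0) -> (1.364,-1.873) [heading=202, draw]
FD 10: (1.364,-1.873) -> (-7.908,-5.619) [heading=202, draw]
RT 30: heading 202 -> 172
Final: pos=(-7.908,-5.619), heading=172, 5 segment(s) drawn
Waypoints (6 total):
(0, 0)
(8, 0)
(-5, 0)
(6, 0)
(1.364, -1.873)
(-7.908, -5.619)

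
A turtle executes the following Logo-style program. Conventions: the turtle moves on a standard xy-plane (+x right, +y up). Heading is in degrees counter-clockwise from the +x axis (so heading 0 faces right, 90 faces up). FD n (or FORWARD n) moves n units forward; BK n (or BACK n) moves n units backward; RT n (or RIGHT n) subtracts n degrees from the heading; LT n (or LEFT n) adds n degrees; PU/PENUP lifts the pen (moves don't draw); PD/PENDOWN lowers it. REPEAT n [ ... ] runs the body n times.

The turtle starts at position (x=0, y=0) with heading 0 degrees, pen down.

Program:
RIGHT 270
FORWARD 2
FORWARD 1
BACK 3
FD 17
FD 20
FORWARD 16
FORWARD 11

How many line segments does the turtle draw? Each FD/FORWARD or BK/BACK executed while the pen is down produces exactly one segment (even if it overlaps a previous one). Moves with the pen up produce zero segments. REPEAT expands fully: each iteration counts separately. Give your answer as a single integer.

Answer: 7

Derivation:
Executing turtle program step by step:
Start: pos=(0,0), heading=0, pen down
RT 270: heading 0 -> 90
FD 2: (0,0) -> (0,2) [heading=90, draw]
FD 1: (0,2) -> (0,3) [heading=90, draw]
BK 3: (0,3) -> (0,0) [heading=90, draw]
FD 17: (0,0) -> (0,17) [heading=90, draw]
FD 20: (0,17) -> (0,37) [heading=90, draw]
FD 16: (0,37) -> (0,53) [heading=90, draw]
FD 11: (0,53) -> (0,64) [heading=90, draw]
Final: pos=(0,64), heading=90, 7 segment(s) drawn
Segments drawn: 7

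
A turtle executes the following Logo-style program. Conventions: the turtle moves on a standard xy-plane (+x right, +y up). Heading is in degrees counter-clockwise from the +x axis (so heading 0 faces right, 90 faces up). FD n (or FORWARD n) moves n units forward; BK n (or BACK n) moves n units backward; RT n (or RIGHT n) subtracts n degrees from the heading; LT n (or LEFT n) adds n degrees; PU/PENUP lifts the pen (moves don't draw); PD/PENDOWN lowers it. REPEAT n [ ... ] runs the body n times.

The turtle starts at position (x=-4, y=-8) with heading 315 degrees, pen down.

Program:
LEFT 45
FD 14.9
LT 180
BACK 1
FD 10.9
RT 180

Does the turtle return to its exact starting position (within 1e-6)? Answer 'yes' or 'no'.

Executing turtle program step by step:
Start: pos=(-4,-8), heading=315, pen down
LT 45: heading 315 -> 0
FD 14.9: (-4,-8) -> (10.9,-8) [heading=0, draw]
LT 180: heading 0 -> 180
BK 1: (10.9,-8) -> (11.9,-8) [heading=180, draw]
FD 10.9: (11.9,-8) -> (1,-8) [heading=180, draw]
RT 180: heading 180 -> 0
Final: pos=(1,-8), heading=0, 3 segment(s) drawn

Start position: (-4, -8)
Final position: (1, -8)
Distance = 5; >= 1e-6 -> NOT closed

Answer: no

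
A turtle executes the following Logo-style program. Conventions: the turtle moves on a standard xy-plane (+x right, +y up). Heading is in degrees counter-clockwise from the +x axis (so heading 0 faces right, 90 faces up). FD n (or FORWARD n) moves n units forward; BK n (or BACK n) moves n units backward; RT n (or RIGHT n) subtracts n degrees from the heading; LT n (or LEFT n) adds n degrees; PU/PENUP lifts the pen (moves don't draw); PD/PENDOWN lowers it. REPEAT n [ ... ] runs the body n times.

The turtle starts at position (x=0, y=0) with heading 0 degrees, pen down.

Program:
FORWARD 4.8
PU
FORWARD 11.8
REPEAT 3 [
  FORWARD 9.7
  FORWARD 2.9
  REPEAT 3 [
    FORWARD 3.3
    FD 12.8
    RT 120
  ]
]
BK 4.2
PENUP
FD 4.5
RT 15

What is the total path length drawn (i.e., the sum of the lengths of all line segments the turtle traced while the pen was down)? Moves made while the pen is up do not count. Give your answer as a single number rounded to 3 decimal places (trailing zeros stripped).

Executing turtle program step by step:
Start: pos=(0,0), heading=0, pen down
FD 4.8: (0,0) -> (4.8,0) [heading=0, draw]
PU: pen up
FD 11.8: (4.8,0) -> (16.6,0) [heading=0, move]
REPEAT 3 [
  -- iteration 1/3 --
  FD 9.7: (16.6,0) -> (26.3,0) [heading=0, move]
  FD 2.9: (26.3,0) -> (29.2,0) [heading=0, move]
  REPEAT 3 [
    -- iteration 1/3 --
    FD 3.3: (29.2,0) -> (32.5,0) [heading=0, move]
    FD 12.8: (32.5,0) -> (45.3,0) [heading=0, move]
    RT 120: heading 0 -> 240
    -- iteration 2/3 --
    FD 3.3: (45.3,0) -> (43.65,-2.858) [heading=240, move]
    FD 12.8: (43.65,-2.858) -> (37.25,-13.943) [heading=240, move]
    RT 120: heading 240 -> 120
    -- iteration 3/3 --
    FD 3.3: (37.25,-13.943) -> (35.6,-11.085) [heading=120, move]
    FD 12.8: (35.6,-11.085) -> (29.2,0) [heading=120, move]
    RT 120: heading 120 -> 0
  ]
  -- iteration 2/3 --
  FD 9.7: (29.2,0) -> (38.9,0) [heading=0, move]
  FD 2.9: (38.9,0) -> (41.8,0) [heading=0, move]
  REPEAT 3 [
    -- iteration 1/3 --
    FD 3.3: (41.8,0) -> (45.1,0) [heading=0, move]
    FD 12.8: (45.1,0) -> (57.9,0) [heading=0, move]
    RT 120: heading 0 -> 240
    -- iteration 2/3 --
    FD 3.3: (57.9,0) -> (56.25,-2.858) [heading=240, move]
    FD 12.8: (56.25,-2.858) -> (49.85,-13.943) [heading=240, move]
    RT 120: heading 240 -> 120
    -- iteration 3/3 --
    FD 3.3: (49.85,-13.943) -> (48.2,-11.085) [heading=120, move]
    FD 12.8: (48.2,-11.085) -> (41.8,0) [heading=120, move]
    RT 120: heading 120 -> 0
  ]
  -- iteration 3/3 --
  FD 9.7: (41.8,0) -> (51.5,0) [heading=0, move]
  FD 2.9: (51.5,0) -> (54.4,0) [heading=0, move]
  REPEAT 3 [
    -- iteration 1/3 --
    FD 3.3: (54.4,0) -> (57.7,0) [heading=0, move]
    FD 12.8: (57.7,0) -> (70.5,0) [heading=0, move]
    RT 120: heading 0 -> 240
    -- iteration 2/3 --
    FD 3.3: (70.5,0) -> (68.85,-2.858) [heading=240, move]
    FD 12.8: (68.85,-2.858) -> (62.45,-13.943) [heading=240, move]
    RT 120: heading 240 -> 120
    -- iteration 3/3 --
    FD 3.3: (62.45,-13.943) -> (60.8,-11.085) [heading=120, move]
    FD 12.8: (60.8,-11.085) -> (54.4,0) [heading=120, move]
    RT 120: heading 120 -> 0
  ]
]
BK 4.2: (54.4,0) -> (50.2,0) [heading=0, move]
PU: pen up
FD 4.5: (50.2,0) -> (54.7,0) [heading=0, move]
RT 15: heading 0 -> 345
Final: pos=(54.7,0), heading=345, 1 segment(s) drawn

Segment lengths:
  seg 1: (0,0) -> (4.8,0), length = 4.8
Total = 4.8

Answer: 4.8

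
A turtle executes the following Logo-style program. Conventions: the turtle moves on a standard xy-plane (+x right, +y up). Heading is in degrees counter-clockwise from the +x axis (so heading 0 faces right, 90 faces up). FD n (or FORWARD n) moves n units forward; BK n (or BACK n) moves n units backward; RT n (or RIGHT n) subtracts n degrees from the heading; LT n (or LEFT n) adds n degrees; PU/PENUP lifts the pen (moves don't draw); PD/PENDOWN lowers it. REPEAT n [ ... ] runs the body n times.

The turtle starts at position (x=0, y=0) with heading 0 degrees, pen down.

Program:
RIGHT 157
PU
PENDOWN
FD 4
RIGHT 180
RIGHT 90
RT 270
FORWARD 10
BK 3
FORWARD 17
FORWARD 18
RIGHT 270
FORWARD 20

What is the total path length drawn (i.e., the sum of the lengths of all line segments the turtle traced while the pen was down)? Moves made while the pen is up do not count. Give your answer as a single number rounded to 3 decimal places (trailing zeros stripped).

Answer: 72

Derivation:
Executing turtle program step by step:
Start: pos=(0,0), heading=0, pen down
RT 157: heading 0 -> 203
PU: pen up
PD: pen down
FD 4: (0,0) -> (-3.682,-1.563) [heading=203, draw]
RT 180: heading 203 -> 23
RT 90: heading 23 -> 293
RT 270: heading 293 -> 23
FD 10: (-3.682,-1.563) -> (5.523,2.344) [heading=23, draw]
BK 3: (5.523,2.344) -> (2.762,1.172) [heading=23, draw]
FD 17: (2.762,1.172) -> (18.41,7.815) [heading=23, draw]
FD 18: (18.41,7.815) -> (34.979,14.848) [heading=23, draw]
RT 270: heading 23 -> 113
FD 20: (34.979,14.848) -> (27.165,33.258) [heading=113, draw]
Final: pos=(27.165,33.258), heading=113, 6 segment(s) drawn

Segment lengths:
  seg 1: (0,0) -> (-3.682,-1.563), length = 4
  seg 2: (-3.682,-1.563) -> (5.523,2.344), length = 10
  seg 3: (5.523,2.344) -> (2.762,1.172), length = 3
  seg 4: (2.762,1.172) -> (18.41,7.815), length = 17
  seg 5: (18.41,7.815) -> (34.979,14.848), length = 18
  seg 6: (34.979,14.848) -> (27.165,33.258), length = 20
Total = 72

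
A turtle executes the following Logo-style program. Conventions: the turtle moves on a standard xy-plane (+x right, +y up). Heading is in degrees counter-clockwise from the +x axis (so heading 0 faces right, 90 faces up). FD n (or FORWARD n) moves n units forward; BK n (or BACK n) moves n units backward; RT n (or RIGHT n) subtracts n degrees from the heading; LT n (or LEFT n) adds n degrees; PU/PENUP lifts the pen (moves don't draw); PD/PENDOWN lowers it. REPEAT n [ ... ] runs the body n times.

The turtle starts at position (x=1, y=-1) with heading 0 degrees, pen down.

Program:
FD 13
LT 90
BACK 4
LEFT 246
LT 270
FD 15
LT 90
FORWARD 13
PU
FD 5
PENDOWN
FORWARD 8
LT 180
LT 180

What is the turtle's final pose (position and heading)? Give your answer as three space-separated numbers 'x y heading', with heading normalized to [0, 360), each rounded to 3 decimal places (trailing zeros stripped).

Executing turtle program step by step:
Start: pos=(1,-1), heading=0, pen down
FD 13: (1,-1) -> (14,-1) [heading=0, draw]
LT 90: heading 0 -> 90
BK 4: (14,-1) -> (14,-5) [heading=90, draw]
LT 246: heading 90 -> 336
LT 270: heading 336 -> 246
FD 15: (14,-5) -> (7.899,-18.703) [heading=246, draw]
LT 90: heading 246 -> 336
FD 13: (7.899,-18.703) -> (19.775,-23.991) [heading=336, draw]
PU: pen up
FD 5: (19.775,-23.991) -> (24.343,-26.024) [heading=336, move]
PD: pen down
FD 8: (24.343,-26.024) -> (31.651,-29.278) [heading=336, draw]
LT 180: heading 336 -> 156
LT 180: heading 156 -> 336
Final: pos=(31.651,-29.278), heading=336, 5 segment(s) drawn

Answer: 31.651 -29.278 336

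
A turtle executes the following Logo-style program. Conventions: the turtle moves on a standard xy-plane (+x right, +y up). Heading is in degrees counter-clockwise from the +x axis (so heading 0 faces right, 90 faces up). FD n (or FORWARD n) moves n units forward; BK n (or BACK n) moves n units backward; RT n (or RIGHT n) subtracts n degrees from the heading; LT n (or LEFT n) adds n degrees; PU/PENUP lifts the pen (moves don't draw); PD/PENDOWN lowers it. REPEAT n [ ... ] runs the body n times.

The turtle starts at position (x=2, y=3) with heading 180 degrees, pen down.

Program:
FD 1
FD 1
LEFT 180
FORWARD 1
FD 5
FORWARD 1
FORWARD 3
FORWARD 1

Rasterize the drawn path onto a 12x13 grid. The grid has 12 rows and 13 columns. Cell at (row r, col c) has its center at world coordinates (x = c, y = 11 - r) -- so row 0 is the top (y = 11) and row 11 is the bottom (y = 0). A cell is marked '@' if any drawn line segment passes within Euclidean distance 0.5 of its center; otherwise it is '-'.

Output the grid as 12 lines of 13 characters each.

Answer: -------------
-------------
-------------
-------------
-------------
-------------
-------------
-------------
@@@@@@@@@@@@-
-------------
-------------
-------------

Derivation:
Segment 0: (2,3) -> (1,3)
Segment 1: (1,3) -> (0,3)
Segment 2: (0,3) -> (1,3)
Segment 3: (1,3) -> (6,3)
Segment 4: (6,3) -> (7,3)
Segment 5: (7,3) -> (10,3)
Segment 6: (10,3) -> (11,3)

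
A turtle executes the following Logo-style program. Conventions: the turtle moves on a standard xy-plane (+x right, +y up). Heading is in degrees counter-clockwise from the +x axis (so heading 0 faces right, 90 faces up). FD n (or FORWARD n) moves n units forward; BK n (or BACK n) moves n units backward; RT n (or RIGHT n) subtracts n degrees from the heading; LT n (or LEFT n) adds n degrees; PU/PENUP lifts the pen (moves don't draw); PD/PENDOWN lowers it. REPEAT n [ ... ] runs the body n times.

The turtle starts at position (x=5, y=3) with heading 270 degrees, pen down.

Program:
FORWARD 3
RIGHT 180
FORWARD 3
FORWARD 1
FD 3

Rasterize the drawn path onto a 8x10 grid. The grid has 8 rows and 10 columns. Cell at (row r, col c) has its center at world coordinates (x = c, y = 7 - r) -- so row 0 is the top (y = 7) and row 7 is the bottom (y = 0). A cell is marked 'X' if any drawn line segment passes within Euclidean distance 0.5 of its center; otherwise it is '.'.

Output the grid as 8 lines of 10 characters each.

Segment 0: (5,3) -> (5,0)
Segment 1: (5,0) -> (5,3)
Segment 2: (5,3) -> (5,4)
Segment 3: (5,4) -> (5,7)

Answer: .....X....
.....X....
.....X....
.....X....
.....X....
.....X....
.....X....
.....X....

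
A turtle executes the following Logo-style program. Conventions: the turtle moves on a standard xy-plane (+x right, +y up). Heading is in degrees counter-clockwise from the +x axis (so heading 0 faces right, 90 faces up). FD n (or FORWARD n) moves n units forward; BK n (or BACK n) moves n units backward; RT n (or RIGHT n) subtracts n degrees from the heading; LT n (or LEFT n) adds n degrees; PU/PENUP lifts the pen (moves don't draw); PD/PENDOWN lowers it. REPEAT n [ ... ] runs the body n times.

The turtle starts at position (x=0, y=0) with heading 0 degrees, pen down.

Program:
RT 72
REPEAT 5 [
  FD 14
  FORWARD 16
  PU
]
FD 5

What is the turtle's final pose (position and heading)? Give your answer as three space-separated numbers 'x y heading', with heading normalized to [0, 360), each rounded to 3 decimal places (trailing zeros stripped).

Executing turtle program step by step:
Start: pos=(0,0), heading=0, pen down
RT 72: heading 0 -> 288
REPEAT 5 [
  -- iteration 1/5 --
  FD 14: (0,0) -> (4.326,-13.315) [heading=288, draw]
  FD 16: (4.326,-13.315) -> (9.271,-28.532) [heading=288, draw]
  PU: pen up
  -- iteration 2/5 --
  FD 14: (9.271,-28.532) -> (13.597,-41.846) [heading=288, move]
  FD 16: (13.597,-41.846) -> (18.541,-57.063) [heading=288, move]
  PU: pen up
  -- iteration 3/5 --
  FD 14: (18.541,-57.063) -> (22.867,-70.378) [heading=288, move]
  FD 16: (22.867,-70.378) -> (27.812,-85.595) [heading=288, move]
  PU: pen up
  -- iteration 4/5 --
  FD 14: (27.812,-85.595) -> (32.138,-98.91) [heading=288, move]
  FD 16: (32.138,-98.91) -> (37.082,-114.127) [heading=288, move]
  PU: pen up
  -- iteration 5/5 --
  FD 14: (37.082,-114.127) -> (41.408,-127.442) [heading=288, move]
  FD 16: (41.408,-127.442) -> (46.353,-142.658) [heading=288, move]
  PU: pen up
]
FD 5: (46.353,-142.658) -> (47.898,-147.414) [heading=288, move]
Final: pos=(47.898,-147.414), heading=288, 2 segment(s) drawn

Answer: 47.898 -147.414 288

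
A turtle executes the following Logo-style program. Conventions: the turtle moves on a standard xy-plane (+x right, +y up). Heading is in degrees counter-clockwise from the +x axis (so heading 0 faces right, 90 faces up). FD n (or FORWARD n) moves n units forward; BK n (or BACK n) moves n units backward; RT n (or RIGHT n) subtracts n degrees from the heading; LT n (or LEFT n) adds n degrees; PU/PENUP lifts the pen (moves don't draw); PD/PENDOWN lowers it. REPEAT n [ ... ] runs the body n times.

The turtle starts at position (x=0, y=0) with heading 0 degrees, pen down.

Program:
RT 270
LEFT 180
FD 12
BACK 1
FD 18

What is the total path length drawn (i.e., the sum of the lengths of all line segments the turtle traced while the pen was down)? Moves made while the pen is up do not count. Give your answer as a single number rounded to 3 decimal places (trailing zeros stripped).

Answer: 31

Derivation:
Executing turtle program step by step:
Start: pos=(0,0), heading=0, pen down
RT 270: heading 0 -> 90
LT 180: heading 90 -> 270
FD 12: (0,0) -> (0,-12) [heading=270, draw]
BK 1: (0,-12) -> (0,-11) [heading=270, draw]
FD 18: (0,-11) -> (0,-29) [heading=270, draw]
Final: pos=(0,-29), heading=270, 3 segment(s) drawn

Segment lengths:
  seg 1: (0,0) -> (0,-12), length = 12
  seg 2: (0,-12) -> (0,-11), length = 1
  seg 3: (0,-11) -> (0,-29), length = 18
Total = 31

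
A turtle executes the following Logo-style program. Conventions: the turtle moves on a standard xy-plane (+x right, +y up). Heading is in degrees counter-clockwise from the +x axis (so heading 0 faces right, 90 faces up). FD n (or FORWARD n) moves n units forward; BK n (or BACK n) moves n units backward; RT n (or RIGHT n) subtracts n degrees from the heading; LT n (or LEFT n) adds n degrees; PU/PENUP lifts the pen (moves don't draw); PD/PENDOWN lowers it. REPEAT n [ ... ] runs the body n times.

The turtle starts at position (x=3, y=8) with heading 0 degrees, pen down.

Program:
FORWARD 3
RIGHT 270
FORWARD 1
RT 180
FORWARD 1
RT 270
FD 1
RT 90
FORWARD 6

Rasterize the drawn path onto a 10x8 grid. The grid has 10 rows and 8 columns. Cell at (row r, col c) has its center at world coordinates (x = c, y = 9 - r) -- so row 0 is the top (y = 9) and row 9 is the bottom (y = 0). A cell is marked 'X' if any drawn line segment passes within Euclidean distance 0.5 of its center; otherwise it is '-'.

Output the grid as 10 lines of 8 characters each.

Answer: ------X-
---XXXXX
-------X
-------X
-------X
-------X
-------X
-------X
--------
--------

Derivation:
Segment 0: (3,8) -> (6,8)
Segment 1: (6,8) -> (6,9)
Segment 2: (6,9) -> (6,8)
Segment 3: (6,8) -> (7,8)
Segment 4: (7,8) -> (7,2)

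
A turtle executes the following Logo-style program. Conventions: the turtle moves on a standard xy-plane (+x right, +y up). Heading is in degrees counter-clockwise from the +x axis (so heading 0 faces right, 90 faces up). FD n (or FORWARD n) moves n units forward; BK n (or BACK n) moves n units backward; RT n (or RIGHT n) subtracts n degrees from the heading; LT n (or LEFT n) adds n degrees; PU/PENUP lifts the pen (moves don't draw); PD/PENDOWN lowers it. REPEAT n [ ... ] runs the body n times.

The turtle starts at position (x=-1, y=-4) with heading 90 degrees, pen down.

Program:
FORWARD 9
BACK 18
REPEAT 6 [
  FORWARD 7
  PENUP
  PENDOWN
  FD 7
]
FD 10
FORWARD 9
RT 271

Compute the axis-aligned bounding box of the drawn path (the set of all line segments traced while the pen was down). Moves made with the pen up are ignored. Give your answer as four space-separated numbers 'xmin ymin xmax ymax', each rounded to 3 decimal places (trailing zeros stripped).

Answer: -1 -13 -1 90

Derivation:
Executing turtle program step by step:
Start: pos=(-1,-4), heading=90, pen down
FD 9: (-1,-4) -> (-1,5) [heading=90, draw]
BK 18: (-1,5) -> (-1,-13) [heading=90, draw]
REPEAT 6 [
  -- iteration 1/6 --
  FD 7: (-1,-13) -> (-1,-6) [heading=90, draw]
  PU: pen up
  PD: pen down
  FD 7: (-1,-6) -> (-1,1) [heading=90, draw]
  -- iteration 2/6 --
  FD 7: (-1,1) -> (-1,8) [heading=90, draw]
  PU: pen up
  PD: pen down
  FD 7: (-1,8) -> (-1,15) [heading=90, draw]
  -- iteration 3/6 --
  FD 7: (-1,15) -> (-1,22) [heading=90, draw]
  PU: pen up
  PD: pen down
  FD 7: (-1,22) -> (-1,29) [heading=90, draw]
  -- iteration 4/6 --
  FD 7: (-1,29) -> (-1,36) [heading=90, draw]
  PU: pen up
  PD: pen down
  FD 7: (-1,36) -> (-1,43) [heading=90, draw]
  -- iteration 5/6 --
  FD 7: (-1,43) -> (-1,50) [heading=90, draw]
  PU: pen up
  PD: pen down
  FD 7: (-1,50) -> (-1,57) [heading=90, draw]
  -- iteration 6/6 --
  FD 7: (-1,57) -> (-1,64) [heading=90, draw]
  PU: pen up
  PD: pen down
  FD 7: (-1,64) -> (-1,71) [heading=90, draw]
]
FD 10: (-1,71) -> (-1,81) [heading=90, draw]
FD 9: (-1,81) -> (-1,90) [heading=90, draw]
RT 271: heading 90 -> 179
Final: pos=(-1,90), heading=179, 16 segment(s) drawn

Segment endpoints: x in {-1, -1, -1, -1, -1, -1, -1, -1, -1, -1, -1, -1, -1, -1, -1, -1}, y in {-13, -6, -4, 1, 5, 8, 15, 22, 29, 36, 43, 50, 57, 64, 71, 81, 90}
xmin=-1, ymin=-13, xmax=-1, ymax=90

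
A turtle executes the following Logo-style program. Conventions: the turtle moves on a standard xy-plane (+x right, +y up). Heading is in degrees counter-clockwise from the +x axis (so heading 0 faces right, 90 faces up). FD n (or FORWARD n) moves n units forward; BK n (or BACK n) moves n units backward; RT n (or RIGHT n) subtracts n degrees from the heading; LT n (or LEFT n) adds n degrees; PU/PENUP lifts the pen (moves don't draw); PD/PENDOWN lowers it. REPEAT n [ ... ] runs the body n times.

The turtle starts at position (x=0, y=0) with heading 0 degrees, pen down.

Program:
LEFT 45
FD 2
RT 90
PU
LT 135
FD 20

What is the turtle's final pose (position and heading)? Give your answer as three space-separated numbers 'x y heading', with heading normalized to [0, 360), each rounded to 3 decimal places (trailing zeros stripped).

Answer: 1.414 21.414 90

Derivation:
Executing turtle program step by step:
Start: pos=(0,0), heading=0, pen down
LT 45: heading 0 -> 45
FD 2: (0,0) -> (1.414,1.414) [heading=45, draw]
RT 90: heading 45 -> 315
PU: pen up
LT 135: heading 315 -> 90
FD 20: (1.414,1.414) -> (1.414,21.414) [heading=90, move]
Final: pos=(1.414,21.414), heading=90, 1 segment(s) drawn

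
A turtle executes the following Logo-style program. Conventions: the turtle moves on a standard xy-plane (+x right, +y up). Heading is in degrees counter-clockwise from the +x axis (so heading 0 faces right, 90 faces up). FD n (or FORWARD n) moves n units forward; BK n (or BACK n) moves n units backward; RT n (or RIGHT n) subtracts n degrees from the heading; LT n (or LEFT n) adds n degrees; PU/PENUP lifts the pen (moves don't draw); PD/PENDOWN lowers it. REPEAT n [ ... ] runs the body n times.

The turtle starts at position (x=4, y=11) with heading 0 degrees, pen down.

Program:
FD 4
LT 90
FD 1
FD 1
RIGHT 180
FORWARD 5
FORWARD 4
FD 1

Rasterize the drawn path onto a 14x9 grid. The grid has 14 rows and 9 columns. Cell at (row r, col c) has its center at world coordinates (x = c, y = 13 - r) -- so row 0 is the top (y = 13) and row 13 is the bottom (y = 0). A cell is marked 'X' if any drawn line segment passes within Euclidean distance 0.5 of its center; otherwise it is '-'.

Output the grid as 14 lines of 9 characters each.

Answer: --------X
--------X
----XXXXX
--------X
--------X
--------X
--------X
--------X
--------X
--------X
--------X
---------
---------
---------

Derivation:
Segment 0: (4,11) -> (8,11)
Segment 1: (8,11) -> (8,12)
Segment 2: (8,12) -> (8,13)
Segment 3: (8,13) -> (8,8)
Segment 4: (8,8) -> (8,4)
Segment 5: (8,4) -> (8,3)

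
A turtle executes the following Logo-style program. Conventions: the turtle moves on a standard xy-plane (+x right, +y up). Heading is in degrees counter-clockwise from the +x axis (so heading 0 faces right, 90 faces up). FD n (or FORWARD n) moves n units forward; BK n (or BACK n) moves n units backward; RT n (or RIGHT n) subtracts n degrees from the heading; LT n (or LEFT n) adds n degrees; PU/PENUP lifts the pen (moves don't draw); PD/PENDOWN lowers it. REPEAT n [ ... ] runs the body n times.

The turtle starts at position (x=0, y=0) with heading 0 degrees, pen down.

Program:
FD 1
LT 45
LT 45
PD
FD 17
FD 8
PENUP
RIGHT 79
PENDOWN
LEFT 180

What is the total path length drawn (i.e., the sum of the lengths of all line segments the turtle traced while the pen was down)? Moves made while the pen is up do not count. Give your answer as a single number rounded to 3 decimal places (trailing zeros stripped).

Executing turtle program step by step:
Start: pos=(0,0), heading=0, pen down
FD 1: (0,0) -> (1,0) [heading=0, draw]
LT 45: heading 0 -> 45
LT 45: heading 45 -> 90
PD: pen down
FD 17: (1,0) -> (1,17) [heading=90, draw]
FD 8: (1,17) -> (1,25) [heading=90, draw]
PU: pen up
RT 79: heading 90 -> 11
PD: pen down
LT 180: heading 11 -> 191
Final: pos=(1,25), heading=191, 3 segment(s) drawn

Segment lengths:
  seg 1: (0,0) -> (1,0), length = 1
  seg 2: (1,0) -> (1,17), length = 17
  seg 3: (1,17) -> (1,25), length = 8
Total = 26

Answer: 26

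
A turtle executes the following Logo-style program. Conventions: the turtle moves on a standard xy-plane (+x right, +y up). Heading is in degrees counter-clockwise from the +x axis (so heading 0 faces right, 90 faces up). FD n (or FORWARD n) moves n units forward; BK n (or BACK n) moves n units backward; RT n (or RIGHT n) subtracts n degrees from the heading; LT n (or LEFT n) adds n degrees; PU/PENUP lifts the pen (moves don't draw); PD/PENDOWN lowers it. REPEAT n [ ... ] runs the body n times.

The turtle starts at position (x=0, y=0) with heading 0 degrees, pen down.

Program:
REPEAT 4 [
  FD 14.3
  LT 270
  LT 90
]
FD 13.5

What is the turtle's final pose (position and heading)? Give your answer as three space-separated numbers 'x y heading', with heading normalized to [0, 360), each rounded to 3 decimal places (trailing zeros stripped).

Answer: 70.7 0 0

Derivation:
Executing turtle program step by step:
Start: pos=(0,0), heading=0, pen down
REPEAT 4 [
  -- iteration 1/4 --
  FD 14.3: (0,0) -> (14.3,0) [heading=0, draw]
  LT 270: heading 0 -> 270
  LT 90: heading 270 -> 0
  -- iteration 2/4 --
  FD 14.3: (14.3,0) -> (28.6,0) [heading=0, draw]
  LT 270: heading 0 -> 270
  LT 90: heading 270 -> 0
  -- iteration 3/4 --
  FD 14.3: (28.6,0) -> (42.9,0) [heading=0, draw]
  LT 270: heading 0 -> 270
  LT 90: heading 270 -> 0
  -- iteration 4/4 --
  FD 14.3: (42.9,0) -> (57.2,0) [heading=0, draw]
  LT 270: heading 0 -> 270
  LT 90: heading 270 -> 0
]
FD 13.5: (57.2,0) -> (70.7,0) [heading=0, draw]
Final: pos=(70.7,0), heading=0, 5 segment(s) drawn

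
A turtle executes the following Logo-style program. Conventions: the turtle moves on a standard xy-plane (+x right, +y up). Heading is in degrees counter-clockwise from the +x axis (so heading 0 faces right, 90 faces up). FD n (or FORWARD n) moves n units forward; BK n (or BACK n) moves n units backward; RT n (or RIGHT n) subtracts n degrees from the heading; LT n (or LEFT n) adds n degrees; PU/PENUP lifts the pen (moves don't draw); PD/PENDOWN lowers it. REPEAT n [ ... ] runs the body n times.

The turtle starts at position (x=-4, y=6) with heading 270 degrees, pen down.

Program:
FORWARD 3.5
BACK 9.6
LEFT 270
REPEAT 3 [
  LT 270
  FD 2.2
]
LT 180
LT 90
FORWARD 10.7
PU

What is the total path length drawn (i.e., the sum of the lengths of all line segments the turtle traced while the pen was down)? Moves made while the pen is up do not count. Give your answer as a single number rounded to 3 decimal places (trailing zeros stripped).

Executing turtle program step by step:
Start: pos=(-4,6), heading=270, pen down
FD 3.5: (-4,6) -> (-4,2.5) [heading=270, draw]
BK 9.6: (-4,2.5) -> (-4,12.1) [heading=270, draw]
LT 270: heading 270 -> 180
REPEAT 3 [
  -- iteration 1/3 --
  LT 270: heading 180 -> 90
  FD 2.2: (-4,12.1) -> (-4,14.3) [heading=90, draw]
  -- iteration 2/3 --
  LT 270: heading 90 -> 0
  FD 2.2: (-4,14.3) -> (-1.8,14.3) [heading=0, draw]
  -- iteration 3/3 --
  LT 270: heading 0 -> 270
  FD 2.2: (-1.8,14.3) -> (-1.8,12.1) [heading=270, draw]
]
LT 180: heading 270 -> 90
LT 90: heading 90 -> 180
FD 10.7: (-1.8,12.1) -> (-12.5,12.1) [heading=180, draw]
PU: pen up
Final: pos=(-12.5,12.1), heading=180, 6 segment(s) drawn

Segment lengths:
  seg 1: (-4,6) -> (-4,2.5), length = 3.5
  seg 2: (-4,2.5) -> (-4,12.1), length = 9.6
  seg 3: (-4,12.1) -> (-4,14.3), length = 2.2
  seg 4: (-4,14.3) -> (-1.8,14.3), length = 2.2
  seg 5: (-1.8,14.3) -> (-1.8,12.1), length = 2.2
  seg 6: (-1.8,12.1) -> (-12.5,12.1), length = 10.7
Total = 30.4

Answer: 30.4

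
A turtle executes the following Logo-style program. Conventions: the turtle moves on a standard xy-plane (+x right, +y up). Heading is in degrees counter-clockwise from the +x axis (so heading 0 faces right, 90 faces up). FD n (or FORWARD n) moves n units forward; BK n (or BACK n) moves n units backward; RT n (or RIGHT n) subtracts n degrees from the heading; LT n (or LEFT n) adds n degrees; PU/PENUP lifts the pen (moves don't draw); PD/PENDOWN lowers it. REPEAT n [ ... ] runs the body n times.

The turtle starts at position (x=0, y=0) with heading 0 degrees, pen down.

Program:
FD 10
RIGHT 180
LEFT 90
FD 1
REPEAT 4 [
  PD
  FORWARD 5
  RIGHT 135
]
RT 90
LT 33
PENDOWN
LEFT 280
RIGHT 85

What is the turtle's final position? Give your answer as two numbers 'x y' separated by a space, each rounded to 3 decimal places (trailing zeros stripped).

Executing turtle program step by step:
Start: pos=(0,0), heading=0, pen down
FD 10: (0,0) -> (10,0) [heading=0, draw]
RT 180: heading 0 -> 180
LT 90: heading 180 -> 270
FD 1: (10,0) -> (10,-1) [heading=270, draw]
REPEAT 4 [
  -- iteration 1/4 --
  PD: pen down
  FD 5: (10,-1) -> (10,-6) [heading=270, draw]
  RT 135: heading 270 -> 135
  -- iteration 2/4 --
  PD: pen down
  FD 5: (10,-6) -> (6.464,-2.464) [heading=135, draw]
  RT 135: heading 135 -> 0
  -- iteration 3/4 --
  PD: pen down
  FD 5: (6.464,-2.464) -> (11.464,-2.464) [heading=0, draw]
  RT 135: heading 0 -> 225
  -- iteration 4/4 --
  PD: pen down
  FD 5: (11.464,-2.464) -> (7.929,-6) [heading=225, draw]
  RT 135: heading 225 -> 90
]
RT 90: heading 90 -> 0
LT 33: heading 0 -> 33
PD: pen down
LT 280: heading 33 -> 313
RT 85: heading 313 -> 228
Final: pos=(7.929,-6), heading=228, 6 segment(s) drawn

Answer: 7.929 -6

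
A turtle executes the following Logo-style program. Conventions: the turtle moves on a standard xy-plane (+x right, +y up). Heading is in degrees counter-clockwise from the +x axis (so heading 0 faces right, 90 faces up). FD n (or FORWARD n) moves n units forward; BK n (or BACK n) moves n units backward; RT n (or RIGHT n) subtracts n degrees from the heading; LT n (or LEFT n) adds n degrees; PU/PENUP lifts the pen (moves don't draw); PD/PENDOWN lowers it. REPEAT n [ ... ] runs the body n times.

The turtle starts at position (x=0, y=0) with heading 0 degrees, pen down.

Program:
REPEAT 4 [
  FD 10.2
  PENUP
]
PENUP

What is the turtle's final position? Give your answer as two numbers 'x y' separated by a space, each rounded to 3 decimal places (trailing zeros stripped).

Answer: 40.8 0

Derivation:
Executing turtle program step by step:
Start: pos=(0,0), heading=0, pen down
REPEAT 4 [
  -- iteration 1/4 --
  FD 10.2: (0,0) -> (10.2,0) [heading=0, draw]
  PU: pen up
  -- iteration 2/4 --
  FD 10.2: (10.2,0) -> (20.4,0) [heading=0, move]
  PU: pen up
  -- iteration 3/4 --
  FD 10.2: (20.4,0) -> (30.6,0) [heading=0, move]
  PU: pen up
  -- iteration 4/4 --
  FD 10.2: (30.6,0) -> (40.8,0) [heading=0, move]
  PU: pen up
]
PU: pen up
Final: pos=(40.8,0), heading=0, 1 segment(s) drawn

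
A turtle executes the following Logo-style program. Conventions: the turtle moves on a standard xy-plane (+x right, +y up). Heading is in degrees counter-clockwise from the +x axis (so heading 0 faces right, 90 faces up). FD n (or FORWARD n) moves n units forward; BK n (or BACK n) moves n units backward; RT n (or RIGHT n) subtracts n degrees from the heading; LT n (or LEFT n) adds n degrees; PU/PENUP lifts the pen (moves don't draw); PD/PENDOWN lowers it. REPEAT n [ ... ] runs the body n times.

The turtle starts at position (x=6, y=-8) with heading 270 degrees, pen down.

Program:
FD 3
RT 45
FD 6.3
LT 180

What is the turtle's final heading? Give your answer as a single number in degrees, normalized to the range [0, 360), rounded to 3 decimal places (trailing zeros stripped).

Executing turtle program step by step:
Start: pos=(6,-8), heading=270, pen down
FD 3: (6,-8) -> (6,-11) [heading=270, draw]
RT 45: heading 270 -> 225
FD 6.3: (6,-11) -> (1.545,-15.455) [heading=225, draw]
LT 180: heading 225 -> 45
Final: pos=(1.545,-15.455), heading=45, 2 segment(s) drawn

Answer: 45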